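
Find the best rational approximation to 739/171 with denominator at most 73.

Expand x = 739/171 as a continued fraction with the Euclidean algorithm:
  739 = 4*171 + 55, so a_0 = 4.
  171 = 3*55 + 6, so a_1 = 3.
  55 = 9*6 + 1, so a_2 = 9.
  6 = 6*1 + 0, so a_3 = 6.
so x = [4; 3, 9, 6].
Convergents (p_i = a_i*p_{i-1} + p_{i-2}, q_i = a_i*q_{i-1} + q_{i-2} with p_{-2}=0, p_{-1}=1, q_{-2}=1, q_{-1}=0), until the denominator exceeds 73:
  i=0: a_0=4, p_0 = 4*1 + 0 = 4, q_0 = 4*0 + 1 = 1.
  i=1: a_1=3, p_1 = 3*4 + 1 = 13, q_1 = 3*1 + 0 = 3.
  i=2: a_2=9, p_2 = 9*13 + 4 = 121, q_2 = 9*3 + 1 = 28.
  i=3: a_3=6, p_3 = 6*121 + 13 = 739, q_3 = 6*28 + 3 = 171.
q_3 = 171 > 73, so the last convergent with denominator <= 73 is p_2/q_2 = 121/28.
The closest fraction with denominator <= 73 is either p_2/q_2 or the intermediate fraction (k*p_2 + p_1)/(k*q_2 + q_1) with the largest k >= 1 whose denominator stays <= 73; these approach x as k grows, and every other convergent or intermediate fraction in range is farther away.
Largest k: floor((73 - q_1)/q_2) = floor((73 - 3)/28) = 2.
That gives (2*121 + 13)/(2*28 + 3) = 255/59.
Compare the errors: |x - 121/28| = |739*28 - 121*171|/(171*28) = 1/4788, and |x - 255/59| = |739*59 - 255*171|/(171*59) = 4/10089.
Cross-multiplying, 1*10089 = 10089 < 19152 = 4*4788, so 1/4788 is smaller: the convergent 121/28 is closer to x than 255/59.

121/28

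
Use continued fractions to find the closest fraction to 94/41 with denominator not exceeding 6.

Expand x = 94/41 as a continued fraction with the Euclidean algorithm:
  94 = 2*41 + 12, so a_0 = 2.
  41 = 3*12 + 5, so a_1 = 3.
  12 = 2*5 + 2, so a_2 = 2.
  5 = 2*2 + 1, so a_3 = 2.
  2 = 2*1 + 0, so a_4 = 2.
so x = [2; 3, 2, 2, 2].
Convergents (p_i = a_i*p_{i-1} + p_{i-2}, q_i = a_i*q_{i-1} + q_{i-2} with p_{-2}=0, p_{-1}=1, q_{-2}=1, q_{-1}=0), until the denominator exceeds 6:
  i=0: a_0=2, p_0 = 2*1 + 0 = 2, q_0 = 2*0 + 1 = 1.
  i=1: a_1=3, p_1 = 3*2 + 1 = 7, q_1 = 3*1 + 0 = 3.
  i=2: a_2=2, p_2 = 2*7 + 2 = 16, q_2 = 2*3 + 1 = 7.
q_2 = 7 > 6, so the last convergent with denominator <= 6 is p_1/q_1 = 7/3.
The closest fraction with denominator <= 6 is either p_1/q_1 or the intermediate fraction (k*p_1 + p_0)/(k*q_1 + q_0) with the largest k >= 1 whose denominator stays <= 6; these approach x as k grows, and every other convergent or intermediate fraction in range is farther away.
Largest k: floor((6 - q_0)/q_1) = floor((6 - 1)/3) = 1.
That gives (1*7 + 2)/(1*3 + 1) = 9/4.
Compare the errors: |x - 7/3| = |94*3 - 7*41|/(41*3) = 5/123, and |x - 9/4| = |94*4 - 9*41|/(41*4) = 7/164.
Cross-multiplying, 5*164 = 820 < 861 = 7*123, so 5/123 is smaller: the convergent 7/3 is closer to x than 9/4.

7/3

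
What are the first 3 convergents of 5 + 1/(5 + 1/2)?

Using the convergent recurrence p_i = a_i*p_{i-1} + p_{i-2}, q_i = a_i*q_{i-1} + q_{i-2} with p_{-2}=0, p_{-1}=1, q_{-2}=1, q_{-1}=0:
  i=0: a_0=5, p_0 = 5*1 + 0 = 5, q_0 = 5*0 + 1 = 1.
  i=1: a_1=5, p_1 = 5*5 + 1 = 26, q_1 = 5*1 + 0 = 5.
  i=2: a_2=2, p_2 = 2*26 + 5 = 57, q_2 = 2*5 + 1 = 11.

5/1, 26/5, 57/11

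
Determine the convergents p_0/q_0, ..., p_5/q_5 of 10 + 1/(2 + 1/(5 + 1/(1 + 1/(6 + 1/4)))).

Using the convergent recurrence p_i = a_i*p_{i-1} + p_{i-2}, q_i = a_i*q_{i-1} + q_{i-2} with p_{-2}=0, p_{-1}=1, q_{-2}=1, q_{-1}=0:
  i=0: a_0=10, p_0 = 10*1 + 0 = 10, q_0 = 10*0 + 1 = 1.
  i=1: a_1=2, p_1 = 2*10 + 1 = 21, q_1 = 2*1 + 0 = 2.
  i=2: a_2=5, p_2 = 5*21 + 10 = 115, q_2 = 5*2 + 1 = 11.
  i=3: a_3=1, p_3 = 1*115 + 21 = 136, q_3 = 1*11 + 2 = 13.
  i=4: a_4=6, p_4 = 6*136 + 115 = 931, q_4 = 6*13 + 11 = 89.
  i=5: a_5=4, p_5 = 4*931 + 136 = 3860, q_5 = 4*89 + 13 = 369.

10/1, 21/2, 115/11, 136/13, 931/89, 3860/369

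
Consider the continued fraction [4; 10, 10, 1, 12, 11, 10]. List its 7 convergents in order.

Using the convergent recurrence p_i = a_i*p_{i-1} + p_{i-2}, q_i = a_i*q_{i-1} + q_{i-2} with p_{-2}=0, p_{-1}=1, q_{-2}=1, q_{-1}=0:
  i=0: a_0=4, p_0 = 4*1 + 0 = 4, q_0 = 4*0 + 1 = 1.
  i=1: a_1=10, p_1 = 10*4 + 1 = 41, q_1 = 10*1 + 0 = 10.
  i=2: a_2=10, p_2 = 10*41 + 4 = 414, q_2 = 10*10 + 1 = 101.
  i=3: a_3=1, p_3 = 1*414 + 41 = 455, q_3 = 1*101 + 10 = 111.
  i=4: a_4=12, p_4 = 12*455 + 414 = 5874, q_4 = 12*111 + 101 = 1433.
  i=5: a_5=11, p_5 = 11*5874 + 455 = 65069, q_5 = 11*1433 + 111 = 15874.
  i=6: a_6=10, p_6 = 10*65069 + 5874 = 656564, q_6 = 10*15874 + 1433 = 160173.

4/1, 41/10, 414/101, 455/111, 5874/1433, 65069/15874, 656564/160173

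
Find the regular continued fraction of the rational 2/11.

Run the Euclidean algorithm on 2 and 11; the successive quotients are the partial quotients a_0, a_1, ... (each step inverts the fractional part left over by the previous one):
  2 = 0*11 + 2, so a_0 = 0.
  11 = 5*2 + 1, so a_1 = 5.
  2 = 2*1 + 0, so a_2 = 2.
The remainder reaches 0 after 3 divisions, so the expansion has 3 partial quotients, read off in order.

[0; 5, 2]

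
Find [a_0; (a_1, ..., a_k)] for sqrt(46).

[6; (1, 3, 1, 1, 2, 6, 2, 1, 1, 3, 1, 12)]

Write x_i = (sqrt(46) + m_i)/d_i with (m_0, d_0) = (0, 1). a_0 = floor(sqrt(46)) = 6, since 6^2 = 36 <= 46 < 49 = 7^2.
Iterate m_{i+1} = d_i*a_i - m_i, d_{i+1} = (46 - m_{i+1}^2)/d_i, a_{i+1} = floor((a_0 + m_{i+1})/d_{i+1}):
  m_1 = 1*6 - 0 = 6, d_1 = (46 - 6^2)/1 = 10/1 = 10, a_1 = floor((6 + 6)/10) = 1.
  m_2 = 10*1 - 6 = 4, d_2 = (46 - 4^2)/10 = 30/10 = 3, a_2 = floor((6 + 4)/3) = 3.
  m_3 = 3*3 - 4 = 5, d_3 = (46 - 5^2)/3 = 21/3 = 7, a_3 = floor((6 + 5)/7) = 1.
  m_4 = 7*1 - 5 = 2, d_4 = (46 - 2^2)/7 = 42/7 = 6, a_4 = floor((6 + 2)/6) = 1.
  m_5 = 6*1 - 2 = 4, d_5 = (46 - 4^2)/6 = 30/6 = 5, a_5 = floor((6 + 4)/5) = 2.
  m_6 = 5*2 - 4 = 6, d_6 = (46 - 6^2)/5 = 10/5 = 2, a_6 = floor((6 + 6)/2) = 6.
  m_7 = 2*6 - 6 = 6, d_7 = (46 - 6^2)/2 = 10/2 = 5, a_7 = floor((6 + 6)/5) = 2.
  m_8 = 5*2 - 6 = 4, d_8 = (46 - 4^2)/5 = 30/5 = 6, a_8 = floor((6 + 4)/6) = 1.
  m_9 = 6*1 - 4 = 2, d_9 = (46 - 2^2)/6 = 42/6 = 7, a_9 = floor((6 + 2)/7) = 1.
  m_10 = 7*1 - 2 = 5, d_10 = (46 - 5^2)/7 = 21/7 = 3, a_10 = floor((6 + 5)/3) = 3.
  m_11 = 3*3 - 5 = 4, d_11 = (46 - 4^2)/3 = 30/3 = 10, a_11 = floor((6 + 4)/10) = 1.
  m_12 = 10*1 - 4 = 6, d_12 = (46 - 6^2)/10 = 10/10 = 1, a_12 = floor((6 + 6)/1) = 12.
  m_13 = 1*12 - 6 = 6, d_13 = (46 - 6^2)/1 = 10/1 = 10: (m_13, d_13) = (m_1, d_1) = (6, 10), so from here the quotients repeat a_1, ..., a_12; the period length is 12.
Hence the expansion of sqrt(46) is a_0 = 6 followed by the repeating block 1, 3, 1, 1, 2, 6, 2, 1, 1, 3, 1, 12 (period 12).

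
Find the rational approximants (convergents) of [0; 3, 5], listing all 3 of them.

Using the convergent recurrence p_i = a_i*p_{i-1} + p_{i-2}, q_i = a_i*q_{i-1} + q_{i-2} with p_{-2}=0, p_{-1}=1, q_{-2}=1, q_{-1}=0:
  i=0: a_0=0, p_0 = 0*1 + 0 = 0, q_0 = 0*0 + 1 = 1.
  i=1: a_1=3, p_1 = 3*0 + 1 = 1, q_1 = 3*1 + 0 = 3.
  i=2: a_2=5, p_2 = 5*1 + 0 = 5, q_2 = 5*3 + 1 = 16.

0/1, 1/3, 5/16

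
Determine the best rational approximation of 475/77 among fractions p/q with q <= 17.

Expand x = 475/77 as a continued fraction with the Euclidean algorithm:
  475 = 6*77 + 13, so a_0 = 6.
  77 = 5*13 + 12, so a_1 = 5.
  13 = 1*12 + 1, so a_2 = 1.
  12 = 12*1 + 0, so a_3 = 12.
so x = [6; 5, 1, 12].
Convergents (p_i = a_i*p_{i-1} + p_{i-2}, q_i = a_i*q_{i-1} + q_{i-2} with p_{-2}=0, p_{-1}=1, q_{-2}=1, q_{-1}=0), until the denominator exceeds 17:
  i=0: a_0=6, p_0 = 6*1 + 0 = 6, q_0 = 6*0 + 1 = 1.
  i=1: a_1=5, p_1 = 5*6 + 1 = 31, q_1 = 5*1 + 0 = 5.
  i=2: a_2=1, p_2 = 1*31 + 6 = 37, q_2 = 1*5 + 1 = 6.
  i=3: a_3=12, p_3 = 12*37 + 31 = 475, q_3 = 12*6 + 5 = 77.
q_3 = 77 > 17, so the last convergent with denominator <= 17 is p_2/q_2 = 37/6.
The closest fraction with denominator <= 17 is either p_2/q_2 or the intermediate fraction (k*p_2 + p_1)/(k*q_2 + q_1) with the largest k >= 1 whose denominator stays <= 17; these approach x as k grows, and every other convergent or intermediate fraction in range is farther away.
Largest k: floor((17 - q_1)/q_2) = floor((17 - 5)/6) = 2.
That gives (2*37 + 31)/(2*6 + 5) = 105/17.
Compare the errors: |x - 37/6| = |475*6 - 37*77|/(77*6) = 1/462, and |x - 105/17| = |475*17 - 105*77|/(77*17) = 10/1309.
Cross-multiplying, 1*1309 = 1309 < 4620 = 10*462, so 1/462 is smaller: the convergent 37/6 is closer to x than 105/17.

37/6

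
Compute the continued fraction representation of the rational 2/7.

Run the Euclidean algorithm on 2 and 7; the successive quotients are the partial quotients a_0, a_1, ... (each step inverts the fractional part left over by the previous one):
  2 = 0*7 + 2, so a_0 = 0.
  7 = 3*2 + 1, so a_1 = 3.
  2 = 2*1 + 0, so a_2 = 2.
The remainder reaches 0 after 3 divisions, so the expansion has 3 partial quotients, read off in order.

[0; 3, 2]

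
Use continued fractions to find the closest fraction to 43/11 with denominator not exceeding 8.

Expand x = 43/11 as a continued fraction with the Euclidean algorithm:
  43 = 3*11 + 10, so a_0 = 3.
  11 = 1*10 + 1, so a_1 = 1.
  10 = 10*1 + 0, so a_2 = 10.
so x = [3; 1, 10].
Convergents (p_i = a_i*p_{i-1} + p_{i-2}, q_i = a_i*q_{i-1} + q_{i-2} with p_{-2}=0, p_{-1}=1, q_{-2}=1, q_{-1}=0), until the denominator exceeds 8:
  i=0: a_0=3, p_0 = 3*1 + 0 = 3, q_0 = 3*0 + 1 = 1.
  i=1: a_1=1, p_1 = 1*3 + 1 = 4, q_1 = 1*1 + 0 = 1.
  i=2: a_2=10, p_2 = 10*4 + 3 = 43, q_2 = 10*1 + 1 = 11.
q_2 = 11 > 8, so the last convergent with denominator <= 8 is p_1/q_1 = 4/1.
The closest fraction with denominator <= 8 is either p_1/q_1 or the intermediate fraction (k*p_1 + p_0)/(k*q_1 + q_0) with the largest k >= 1 whose denominator stays <= 8; these approach x as k grows, and every other convergent or intermediate fraction in range is farther away.
Largest k: floor((8 - q_0)/q_1) = floor((8 - 1)/1) = 7.
That gives (7*4 + 3)/(7*1 + 1) = 31/8.
Compare the errors: |x - 4/1| = |43*1 - 4*11|/(11*1) = 1/11, and |x - 31/8| = |43*8 - 31*11|/(11*8) = 3/88.
Cross-multiplying, 3*11 = 33 < 88 = 1*88, so 3/88 is smaller: the intermediate fraction 31/8 is closer to x than 4/1.

31/8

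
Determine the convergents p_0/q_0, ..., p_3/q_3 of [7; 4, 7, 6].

Using the convergent recurrence p_i = a_i*p_{i-1} + p_{i-2}, q_i = a_i*q_{i-1} + q_{i-2} with p_{-2}=0, p_{-1}=1, q_{-2}=1, q_{-1}=0:
  i=0: a_0=7, p_0 = 7*1 + 0 = 7, q_0 = 7*0 + 1 = 1.
  i=1: a_1=4, p_1 = 4*7 + 1 = 29, q_1 = 4*1 + 0 = 4.
  i=2: a_2=7, p_2 = 7*29 + 7 = 210, q_2 = 7*4 + 1 = 29.
  i=3: a_3=6, p_3 = 6*210 + 29 = 1289, q_3 = 6*29 + 4 = 178.

7/1, 29/4, 210/29, 1289/178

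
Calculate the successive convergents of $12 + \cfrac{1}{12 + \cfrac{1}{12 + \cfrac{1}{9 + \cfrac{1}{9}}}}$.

Using the convergent recurrence p_i = a_i*p_{i-1} + p_{i-2}, q_i = a_i*q_{i-1} + q_{i-2} with p_{-2}=0, p_{-1}=1, q_{-2}=1, q_{-1}=0:
  i=0: a_0=12, p_0 = 12*1 + 0 = 12, q_0 = 12*0 + 1 = 1.
  i=1: a_1=12, p_1 = 12*12 + 1 = 145, q_1 = 12*1 + 0 = 12.
  i=2: a_2=12, p_2 = 12*145 + 12 = 1752, q_2 = 12*12 + 1 = 145.
  i=3: a_3=9, p_3 = 9*1752 + 145 = 15913, q_3 = 9*145 + 12 = 1317.
  i=4: a_4=9, p_4 = 9*15913 + 1752 = 144969, q_4 = 9*1317 + 145 = 11998.

12/1, 145/12, 1752/145, 15913/1317, 144969/11998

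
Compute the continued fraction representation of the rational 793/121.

Run the Euclidean algorithm on 793 and 121; the successive quotients are the partial quotients a_0, a_1, ... (each step inverts the fractional part left over by the previous one):
  793 = 6*121 + 67, so a_0 = 6.
  121 = 1*67 + 54, so a_1 = 1.
  67 = 1*54 + 13, so a_2 = 1.
  54 = 4*13 + 2, so a_3 = 4.
  13 = 6*2 + 1, so a_4 = 6.
  2 = 2*1 + 0, so a_5 = 2.
The remainder reaches 0 after 6 divisions, so the expansion has 6 partial quotients, read off in order.

[6; 1, 1, 4, 6, 2]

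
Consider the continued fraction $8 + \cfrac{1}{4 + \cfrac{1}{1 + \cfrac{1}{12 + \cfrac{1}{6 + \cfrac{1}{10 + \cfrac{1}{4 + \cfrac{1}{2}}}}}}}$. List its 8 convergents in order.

Using the convergent recurrence p_i = a_i*p_{i-1} + p_{i-2}, q_i = a_i*q_{i-1} + q_{i-2} with p_{-2}=0, p_{-1}=1, q_{-2}=1, q_{-1}=0:
  i=0: a_0=8, p_0 = 8*1 + 0 = 8, q_0 = 8*0 + 1 = 1.
  i=1: a_1=4, p_1 = 4*8 + 1 = 33, q_1 = 4*1 + 0 = 4.
  i=2: a_2=1, p_2 = 1*33 + 8 = 41, q_2 = 1*4 + 1 = 5.
  i=3: a_3=12, p_3 = 12*41 + 33 = 525, q_3 = 12*5 + 4 = 64.
  i=4: a_4=6, p_4 = 6*525 + 41 = 3191, q_4 = 6*64 + 5 = 389.
  i=5: a_5=10, p_5 = 10*3191 + 525 = 32435, q_5 = 10*389 + 64 = 3954.
  i=6: a_6=4, p_6 = 4*32435 + 3191 = 132931, q_6 = 4*3954 + 389 = 16205.
  i=7: a_7=2, p_7 = 2*132931 + 32435 = 298297, q_7 = 2*16205 + 3954 = 36364.

8/1, 33/4, 41/5, 525/64, 3191/389, 32435/3954, 132931/16205, 298297/36364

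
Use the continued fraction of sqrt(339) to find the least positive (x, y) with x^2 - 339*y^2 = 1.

First expand sqrt(339) as a continued fraction. With x_i = (sqrt(339) + m_i)/d_i and (m_0, d_0) = (0, 1): a_0 = floor(sqrt(339)) = 18, since 18^2 = 324 <= 339 < 361 = 19^2.
Iterate m_{i+1} = d_i*a_i - m_i, d_{i+1} = (339 - m_{i+1}^2)/d_i, a_{i+1} = floor((a_0 + m_{i+1})/d_{i+1}):
  m_1 = 1*18 - 0 = 18, d_1 = (339 - 18^2)/1 = 15/1 = 15, a_1 = floor((18 + 18)/15) = 2.
  m_2 = 15*2 - 18 = 12, d_2 = (339 - 12^2)/15 = 195/15 = 13, a_2 = floor((18 + 12)/13) = 2.
  m_3 = 13*2 - 12 = 14, d_3 = (339 - 14^2)/13 = 143/13 = 11, a_3 = floor((18 + 14)/11) = 2.
  m_4 = 11*2 - 14 = 8, d_4 = (339 - 8^2)/11 = 275/11 = 25, a_4 = floor((18 + 8)/25) = 1.
  m_5 = 25*1 - 8 = 17, d_5 = (339 - 17^2)/25 = 50/25 = 2, a_5 = floor((18 + 17)/2) = 17.
  m_6 = 2*17 - 17 = 17, d_6 = (339 - 17^2)/2 = 50/2 = 25, a_6 = floor((18 + 17)/25) = 1.
  m_7 = 25*1 - 17 = 8, d_7 = (339 - 8^2)/25 = 275/25 = 11, a_7 = floor((18 + 8)/11) = 2.
  m_8 = 11*2 - 8 = 14, d_8 = (339 - 14^2)/11 = 143/11 = 13, a_8 = floor((18 + 14)/13) = 2.
  m_9 = 13*2 - 14 = 12, d_9 = (339 - 12^2)/13 = 195/13 = 15, a_9 = floor((18 + 12)/15) = 2.
  m_10 = 15*2 - 12 = 18, d_10 = (339 - 18^2)/15 = 15/15 = 1, a_10 = floor((18 + 18)/1) = 36.
  m_11 = 1*36 - 18 = 18, d_11 = (339 - 18^2)/1 = 15/1 = 15: (m_11, d_11) = (m_1, d_1) = (18, 15), so from here the quotients repeat a_1, ..., a_10; the period length is 10.
So sqrt(339) = [18; (2, 2, 2, 1, 17, 1, 2, 2, 2, 36)] with period length k = 10.
k is even, so the fundamental solution of x^2 - 339y^2 = 1 is (p_{k-1}, q_{k-1}) = (p_9, q_9); compute convergents through index 9.
Convergents (p_i = a_i*p_{i-1} + p_{i-2}, q_i = a_i*q_{i-1} + q_{i-2} with p_{-2}=0, p_{-1}=1, q_{-2}=1, q_{-1}=0):
  i=0: a_0=18, p_0 = 18*1 + 0 = 18, q_0 = 18*0 + 1 = 1.
  i=1: a_1=2, p_1 = 2*18 + 1 = 37, q_1 = 2*1 + 0 = 2.
  i=2: a_2=2, p_2 = 2*37 + 18 = 92, q_2 = 2*2 + 1 = 5.
  i=3: a_3=2, p_3 = 2*92 + 37 = 221, q_3 = 2*5 + 2 = 12.
  i=4: a_4=1, p_4 = 1*221 + 92 = 313, q_4 = 1*12 + 5 = 17.
  i=5: a_5=17, p_5 = 17*313 + 221 = 5542, q_5 = 17*17 + 12 = 301.
  i=6: a_6=1, p_6 = 1*5542 + 313 = 5855, q_6 = 1*301 + 17 = 318.
  i=7: a_7=2, p_7 = 2*5855 + 5542 = 17252, q_7 = 2*318 + 301 = 937.
  i=8: a_8=2, p_8 = 2*17252 + 5855 = 40359, q_8 = 2*937 + 318 = 2192.
  i=9: a_9=2, p_9 = 2*40359 + 17252 = 97970, q_9 = 2*2192 + 937 = 5321.
Check: 97970^2 - 339*5321^2 = 9598120900 - 9598120899 = 1, so (x, y) = (97970, 5321) solves the equation, and by the theorem it is the least positive solution.

(x, y) = (97970, 5321)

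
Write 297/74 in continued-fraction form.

[4; 74]

Run the Euclidean algorithm on 297 and 74; the successive quotients are the partial quotients a_0, a_1, ... (each step inverts the fractional part left over by the previous one):
  297 = 4*74 + 1, so a_0 = 4.
  74 = 74*1 + 0, so a_1 = 74.
The remainder reaches 0 after 2 divisions, so the expansion has 2 partial quotients, read off in order.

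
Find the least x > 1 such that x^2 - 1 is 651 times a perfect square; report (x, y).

First expand sqrt(651) as a continued fraction. With x_i = (sqrt(651) + m_i)/d_i and (m_0, d_0) = (0, 1): a_0 = floor(sqrt(651)) = 25, since 25^2 = 625 <= 651 < 676 = 26^2.
Iterate m_{i+1} = d_i*a_i - m_i, d_{i+1} = (651 - m_{i+1}^2)/d_i, a_{i+1} = floor((a_0 + m_{i+1})/d_{i+1}):
  m_1 = 1*25 - 0 = 25, d_1 = (651 - 25^2)/1 = 26/1 = 26, a_1 = floor((25 + 25)/26) = 1.
  m_2 = 26*1 - 25 = 1, d_2 = (651 - 1^2)/26 = 650/26 = 25, a_2 = floor((25 + 1)/25) = 1.
  m_3 = 25*1 - 1 = 24, d_3 = (651 - 24^2)/25 = 75/25 = 3, a_3 = floor((25 + 24)/3) = 16.
  m_4 = 3*16 - 24 = 24, d_4 = (651 - 24^2)/3 = 75/3 = 25, a_4 = floor((25 + 24)/25) = 1.
  m_5 = 25*1 - 24 = 1, d_5 = (651 - 1^2)/25 = 650/25 = 26, a_5 = floor((25 + 1)/26) = 1.
  m_6 = 26*1 - 1 = 25, d_6 = (651 - 25^2)/26 = 26/26 = 1, a_6 = floor((25 + 25)/1) = 50.
  m_7 = 1*50 - 25 = 25, d_7 = (651 - 25^2)/1 = 26/1 = 26: (m_7, d_7) = (m_1, d_1) = (25, 26), so from here the quotients repeat a_1, ..., a_6; the period length is 6.
So sqrt(651) = [25; (1, 1, 16, 1, 1, 50)] with period length k = 6.
k is even, so the fundamental solution of x^2 - 651y^2 = 1 is (p_{k-1}, q_{k-1}) = (p_5, q_5); compute convergents through index 5.
Convergents (p_i = a_i*p_{i-1} + p_{i-2}, q_i = a_i*q_{i-1} + q_{i-2} with p_{-2}=0, p_{-1}=1, q_{-2}=1, q_{-1}=0):
  i=0: a_0=25, p_0 = 25*1 + 0 = 25, q_0 = 25*0 + 1 = 1.
  i=1: a_1=1, p_1 = 1*25 + 1 = 26, q_1 = 1*1 + 0 = 1.
  i=2: a_2=1, p_2 = 1*26 + 25 = 51, q_2 = 1*1 + 1 = 2.
  i=3: a_3=16, p_3 = 16*51 + 26 = 842, q_3 = 16*2 + 1 = 33.
  i=4: a_4=1, p_4 = 1*842 + 51 = 893, q_4 = 1*33 + 2 = 35.
  i=5: a_5=1, p_5 = 1*893 + 842 = 1735, q_5 = 1*35 + 33 = 68.
Check: 1735^2 - 651*68^2 = 3010225 - 3010224 = 1, so (x, y) = (1735, 68) solves the equation, and by the theorem it is the least positive solution.

(x, y) = (1735, 68)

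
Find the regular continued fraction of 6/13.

Run the Euclidean algorithm on 6 and 13; the successive quotients are the partial quotients a_0, a_1, ... (each step inverts the fractional part left over by the previous one):
  6 = 0*13 + 6, so a_0 = 0.
  13 = 2*6 + 1, so a_1 = 2.
  6 = 6*1 + 0, so a_2 = 6.
The remainder reaches 0 after 3 divisions, so the expansion has 3 partial quotients, read off in order.

[0; 2, 6]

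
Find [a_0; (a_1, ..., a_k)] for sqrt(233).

[15; (3, 1, 3, 1, 1, 1, 1, 3, 1, 3, 30)]

Write x_i = (sqrt(233) + m_i)/d_i with (m_0, d_0) = (0, 1). a_0 = floor(sqrt(233)) = 15, since 15^2 = 225 <= 233 < 256 = 16^2.
Iterate m_{i+1} = d_i*a_i - m_i, d_{i+1} = (233 - m_{i+1}^2)/d_i, a_{i+1} = floor((a_0 + m_{i+1})/d_{i+1}):
  m_1 = 1*15 - 0 = 15, d_1 = (233 - 15^2)/1 = 8/1 = 8, a_1 = floor((15 + 15)/8) = 3.
  m_2 = 8*3 - 15 = 9, d_2 = (233 - 9^2)/8 = 152/8 = 19, a_2 = floor((15 + 9)/19) = 1.
  m_3 = 19*1 - 9 = 10, d_3 = (233 - 10^2)/19 = 133/19 = 7, a_3 = floor((15 + 10)/7) = 3.
  m_4 = 7*3 - 10 = 11, d_4 = (233 - 11^2)/7 = 112/7 = 16, a_4 = floor((15 + 11)/16) = 1.
  m_5 = 16*1 - 11 = 5, d_5 = (233 - 5^2)/16 = 208/16 = 13, a_5 = floor((15 + 5)/13) = 1.
  m_6 = 13*1 - 5 = 8, d_6 = (233 - 8^2)/13 = 169/13 = 13, a_6 = floor((15 + 8)/13) = 1.
  m_7 = 13*1 - 8 = 5, d_7 = (233 - 5^2)/13 = 208/13 = 16, a_7 = floor((15 + 5)/16) = 1.
  m_8 = 16*1 - 5 = 11, d_8 = (233 - 11^2)/16 = 112/16 = 7, a_8 = floor((15 + 11)/7) = 3.
  m_9 = 7*3 - 11 = 10, d_9 = (233 - 10^2)/7 = 133/7 = 19, a_9 = floor((15 + 10)/19) = 1.
  m_10 = 19*1 - 10 = 9, d_10 = (233 - 9^2)/19 = 152/19 = 8, a_10 = floor((15 + 9)/8) = 3.
  m_11 = 8*3 - 9 = 15, d_11 = (233 - 15^2)/8 = 8/8 = 1, a_11 = floor((15 + 15)/1) = 30.
  m_12 = 1*30 - 15 = 15, d_12 = (233 - 15^2)/1 = 8/1 = 8: (m_12, d_12) = (m_1, d_1) = (15, 8), so from here the quotients repeat a_1, ..., a_11; the period length is 11.
Hence the expansion of sqrt(233) is a_0 = 15 followed by the repeating block 3, 1, 3, 1, 1, 1, 1, 3, 1, 3, 30 (period 11).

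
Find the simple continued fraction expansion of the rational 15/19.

[0; 1, 3, 1, 3]

Run the Euclidean algorithm on 15 and 19; the successive quotients are the partial quotients a_0, a_1, ... (each step inverts the fractional part left over by the previous one):
  15 = 0*19 + 15, so a_0 = 0.
  19 = 1*15 + 4, so a_1 = 1.
  15 = 3*4 + 3, so a_2 = 3.
  4 = 1*3 + 1, so a_3 = 1.
  3 = 3*1 + 0, so a_4 = 3.
The remainder reaches 0 after 5 divisions, so the expansion has 5 partial quotients, read off in order.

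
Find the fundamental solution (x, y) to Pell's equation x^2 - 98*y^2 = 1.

First expand sqrt(98) as a continued fraction. With x_i = (sqrt(98) + m_i)/d_i and (m_0, d_0) = (0, 1): a_0 = floor(sqrt(98)) = 9, since 9^2 = 81 <= 98 < 100 = 10^2.
Iterate m_{i+1} = d_i*a_i - m_i, d_{i+1} = (98 - m_{i+1}^2)/d_i, a_{i+1} = floor((a_0 + m_{i+1})/d_{i+1}):
  m_1 = 1*9 - 0 = 9, d_1 = (98 - 9^2)/1 = 17/1 = 17, a_1 = floor((9 + 9)/17) = 1.
  m_2 = 17*1 - 9 = 8, d_2 = (98 - 8^2)/17 = 34/17 = 2, a_2 = floor((9 + 8)/2) = 8.
  m_3 = 2*8 - 8 = 8, d_3 = (98 - 8^2)/2 = 34/2 = 17, a_3 = floor((9 + 8)/17) = 1.
  m_4 = 17*1 - 8 = 9, d_4 = (98 - 9^2)/17 = 17/17 = 1, a_4 = floor((9 + 9)/1) = 18.
  m_5 = 1*18 - 9 = 9, d_5 = (98 - 9^2)/1 = 17/1 = 17: (m_5, d_5) = (m_1, d_1) = (9, 17), so from here the quotients repeat a_1, ..., a_4; the period length is 4.
So sqrt(98) = [9; (1, 8, 1, 18)] with period length k = 4.
k is even, so the fundamental solution of x^2 - 98y^2 = 1 is (p_{k-1}, q_{k-1}) = (p_3, q_3); compute convergents through index 3.
Convergents (p_i = a_i*p_{i-1} + p_{i-2}, q_i = a_i*q_{i-1} + q_{i-2} with p_{-2}=0, p_{-1}=1, q_{-2}=1, q_{-1}=0):
  i=0: a_0=9, p_0 = 9*1 + 0 = 9, q_0 = 9*0 + 1 = 1.
  i=1: a_1=1, p_1 = 1*9 + 1 = 10, q_1 = 1*1 + 0 = 1.
  i=2: a_2=8, p_2 = 8*10 + 9 = 89, q_2 = 8*1 + 1 = 9.
  i=3: a_3=1, p_3 = 1*89 + 10 = 99, q_3 = 1*9 + 1 = 10.
Check: 99^2 - 98*10^2 = 9801 - 9800 = 1, so (x, y) = (99, 10) solves the equation, and by the theorem it is the least positive solution.

(x, y) = (99, 10)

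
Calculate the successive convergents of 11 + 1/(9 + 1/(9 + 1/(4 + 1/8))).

11/1, 100/9, 911/82, 3744/337, 30863/2778

Using the convergent recurrence p_i = a_i*p_{i-1} + p_{i-2}, q_i = a_i*q_{i-1} + q_{i-2} with p_{-2}=0, p_{-1}=1, q_{-2}=1, q_{-1}=0:
  i=0: a_0=11, p_0 = 11*1 + 0 = 11, q_0 = 11*0 + 1 = 1.
  i=1: a_1=9, p_1 = 9*11 + 1 = 100, q_1 = 9*1 + 0 = 9.
  i=2: a_2=9, p_2 = 9*100 + 11 = 911, q_2 = 9*9 + 1 = 82.
  i=3: a_3=4, p_3 = 4*911 + 100 = 3744, q_3 = 4*82 + 9 = 337.
  i=4: a_4=8, p_4 = 8*3744 + 911 = 30863, q_4 = 8*337 + 82 = 2778.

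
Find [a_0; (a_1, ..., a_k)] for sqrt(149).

Write x_i = (sqrt(149) + m_i)/d_i with (m_0, d_0) = (0, 1). a_0 = floor(sqrt(149)) = 12, since 12^2 = 144 <= 149 < 169 = 13^2.
Iterate m_{i+1} = d_i*a_i - m_i, d_{i+1} = (149 - m_{i+1}^2)/d_i, a_{i+1} = floor((a_0 + m_{i+1})/d_{i+1}):
  m_1 = 1*12 - 0 = 12, d_1 = (149 - 12^2)/1 = 5/1 = 5, a_1 = floor((12 + 12)/5) = 4.
  m_2 = 5*4 - 12 = 8, d_2 = (149 - 8^2)/5 = 85/5 = 17, a_2 = floor((12 + 8)/17) = 1.
  m_3 = 17*1 - 8 = 9, d_3 = (149 - 9^2)/17 = 68/17 = 4, a_3 = floor((12 + 9)/4) = 5.
  m_4 = 4*5 - 9 = 11, d_4 = (149 - 11^2)/4 = 28/4 = 7, a_4 = floor((12 + 11)/7) = 3.
  m_5 = 7*3 - 11 = 10, d_5 = (149 - 10^2)/7 = 49/7 = 7, a_5 = floor((12 + 10)/7) = 3.
  m_6 = 7*3 - 10 = 11, d_6 = (149 - 11^2)/7 = 28/7 = 4, a_6 = floor((12 + 11)/4) = 5.
  m_7 = 4*5 - 11 = 9, d_7 = (149 - 9^2)/4 = 68/4 = 17, a_7 = floor((12 + 9)/17) = 1.
  m_8 = 17*1 - 9 = 8, d_8 = (149 - 8^2)/17 = 85/17 = 5, a_8 = floor((12 + 8)/5) = 4.
  m_9 = 5*4 - 8 = 12, d_9 = (149 - 12^2)/5 = 5/5 = 1, a_9 = floor((12 + 12)/1) = 24.
  m_10 = 1*24 - 12 = 12, d_10 = (149 - 12^2)/1 = 5/1 = 5: (m_10, d_10) = (m_1, d_1) = (12, 5), so from here the quotients repeat a_1, ..., a_9; the period length is 9.
Hence the expansion of sqrt(149) is a_0 = 12 followed by the repeating block 4, 1, 5, 3, 3, 5, 1, 4, 24 (period 9).

[12; (4, 1, 5, 3, 3, 5, 1, 4, 24)]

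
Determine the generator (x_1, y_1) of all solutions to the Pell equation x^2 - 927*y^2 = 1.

(x, y) = (227528, 7473)

First expand sqrt(927) as a continued fraction. With x_i = (sqrt(927) + m_i)/d_i and (m_0, d_0) = (0, 1): a_0 = floor(sqrt(927)) = 30, since 30^2 = 900 <= 927 < 961 = 31^2.
Iterate m_{i+1} = d_i*a_i - m_i, d_{i+1} = (927 - m_{i+1}^2)/d_i, a_{i+1} = floor((a_0 + m_{i+1})/d_{i+1}):
  m_1 = 1*30 - 0 = 30, d_1 = (927 - 30^2)/1 = 27/1 = 27, a_1 = floor((30 + 30)/27) = 2.
  m_2 = 27*2 - 30 = 24, d_2 = (927 - 24^2)/27 = 351/27 = 13, a_2 = floor((30 + 24)/13) = 4.
  m_3 = 13*4 - 24 = 28, d_3 = (927 - 28^2)/13 = 143/13 = 11, a_3 = floor((30 + 28)/11) = 5.
  m_4 = 11*5 - 28 = 27, d_4 = (927 - 27^2)/11 = 198/11 = 18, a_4 = floor((30 + 27)/18) = 3.
  m_5 = 18*3 - 27 = 27, d_5 = (927 - 27^2)/18 = 198/18 = 11, a_5 = floor((30 + 27)/11) = 5.
  m_6 = 11*5 - 27 = 28, d_6 = (927 - 28^2)/11 = 143/11 = 13, a_6 = floor((30 + 28)/13) = 4.
  m_7 = 13*4 - 28 = 24, d_7 = (927 - 24^2)/13 = 351/13 = 27, a_7 = floor((30 + 24)/27) = 2.
  m_8 = 27*2 - 24 = 30, d_8 = (927 - 30^2)/27 = 27/27 = 1, a_8 = floor((30 + 30)/1) = 60.
  m_9 = 1*60 - 30 = 30, d_9 = (927 - 30^2)/1 = 27/1 = 27: (m_9, d_9) = (m_1, d_1) = (30, 27), so from here the quotients repeat a_1, ..., a_8; the period length is 8.
So sqrt(927) = [30; (2, 4, 5, 3, 5, 4, 2, 60)] with period length k = 8.
k is even, so the fundamental solution of x^2 - 927y^2 = 1 is (p_{k-1}, q_{k-1}) = (p_7, q_7); compute convergents through index 7.
Convergents (p_i = a_i*p_{i-1} + p_{i-2}, q_i = a_i*q_{i-1} + q_{i-2} with p_{-2}=0, p_{-1}=1, q_{-2}=1, q_{-1}=0):
  i=0: a_0=30, p_0 = 30*1 + 0 = 30, q_0 = 30*0 + 1 = 1.
  i=1: a_1=2, p_1 = 2*30 + 1 = 61, q_1 = 2*1 + 0 = 2.
  i=2: a_2=4, p_2 = 4*61 + 30 = 274, q_2 = 4*2 + 1 = 9.
  i=3: a_3=5, p_3 = 5*274 + 61 = 1431, q_3 = 5*9 + 2 = 47.
  i=4: a_4=3, p_4 = 3*1431 + 274 = 4567, q_4 = 3*47 + 9 = 150.
  i=5: a_5=5, p_5 = 5*4567 + 1431 = 24266, q_5 = 5*150 + 47 = 797.
  i=6: a_6=4, p_6 = 4*24266 + 4567 = 101631, q_6 = 4*797 + 150 = 3338.
  i=7: a_7=2, p_7 = 2*101631 + 24266 = 227528, q_7 = 2*3338 + 797 = 7473.
Check: 227528^2 - 927*7473^2 = 51768990784 - 51768990783 = 1, so (x, y) = (227528, 7473) solves the equation, and by the theorem it is the least positive solution.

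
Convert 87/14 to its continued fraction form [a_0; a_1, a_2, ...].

[6; 4, 1, 2]

Run the Euclidean algorithm on 87 and 14; the successive quotients are the partial quotients a_0, a_1, ... (each step inverts the fractional part left over by the previous one):
  87 = 6*14 + 3, so a_0 = 6.
  14 = 4*3 + 2, so a_1 = 4.
  3 = 1*2 + 1, so a_2 = 1.
  2 = 2*1 + 0, so a_3 = 2.
The remainder reaches 0 after 4 divisions, so the expansion has 4 partial quotients, read off in order.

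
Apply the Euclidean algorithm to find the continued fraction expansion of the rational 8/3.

Run the Euclidean algorithm on 8 and 3; the successive quotients are the partial quotients a_0, a_1, ... (each step inverts the fractional part left over by the previous one):
  8 = 2*3 + 2, so a_0 = 2.
  3 = 1*2 + 1, so a_1 = 1.
  2 = 2*1 + 0, so a_2 = 2.
The remainder reaches 0 after 3 divisions, so the expansion has 3 partial quotients, read off in order.

[2; 1, 2]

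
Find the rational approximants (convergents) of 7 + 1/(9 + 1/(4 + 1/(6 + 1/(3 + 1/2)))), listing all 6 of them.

7/1, 64/9, 263/37, 1642/231, 5189/730, 12020/1691

Using the convergent recurrence p_i = a_i*p_{i-1} + p_{i-2}, q_i = a_i*q_{i-1} + q_{i-2} with p_{-2}=0, p_{-1}=1, q_{-2}=1, q_{-1}=0:
  i=0: a_0=7, p_0 = 7*1 + 0 = 7, q_0 = 7*0 + 1 = 1.
  i=1: a_1=9, p_1 = 9*7 + 1 = 64, q_1 = 9*1 + 0 = 9.
  i=2: a_2=4, p_2 = 4*64 + 7 = 263, q_2 = 4*9 + 1 = 37.
  i=3: a_3=6, p_3 = 6*263 + 64 = 1642, q_3 = 6*37 + 9 = 231.
  i=4: a_4=3, p_4 = 3*1642 + 263 = 5189, q_4 = 3*231 + 37 = 730.
  i=5: a_5=2, p_5 = 2*5189 + 1642 = 12020, q_5 = 2*730 + 231 = 1691.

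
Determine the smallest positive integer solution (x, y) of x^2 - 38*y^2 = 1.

First expand sqrt(38) as a continued fraction. With x_i = (sqrt(38) + m_i)/d_i and (m_0, d_0) = (0, 1): a_0 = floor(sqrt(38)) = 6, since 6^2 = 36 <= 38 < 49 = 7^2.
Iterate m_{i+1} = d_i*a_i - m_i, d_{i+1} = (38 - m_{i+1}^2)/d_i, a_{i+1} = floor((a_0 + m_{i+1})/d_{i+1}):
  m_1 = 1*6 - 0 = 6, d_1 = (38 - 6^2)/1 = 2/1 = 2, a_1 = floor((6 + 6)/2) = 6.
  m_2 = 2*6 - 6 = 6, d_2 = (38 - 6^2)/2 = 2/2 = 1, a_2 = floor((6 + 6)/1) = 12.
  m_3 = 1*12 - 6 = 6, d_3 = (38 - 6^2)/1 = 2/1 = 2: (m_3, d_3) = (m_1, d_1) = (6, 2), so from here the quotients repeat a_1, a_2; the period length is 2.
So sqrt(38) = [6; (6, 12)] with period length k = 2.
k is even, so the fundamental solution of x^2 - 38y^2 = 1 is (p_{k-1}, q_{k-1}) = (p_1, q_1); compute convergents through index 1.
Convergents (p_i = a_i*p_{i-1} + p_{i-2}, q_i = a_i*q_{i-1} + q_{i-2} with p_{-2}=0, p_{-1}=1, q_{-2}=1, q_{-1}=0):
  i=0: a_0=6, p_0 = 6*1 + 0 = 6, q_0 = 6*0 + 1 = 1.
  i=1: a_1=6, p_1 = 6*6 + 1 = 37, q_1 = 6*1 + 0 = 6.
Check: 37^2 - 38*6^2 = 1369 - 1368 = 1, so (x, y) = (37, 6) solves the equation, and by the theorem it is the least positive solution.

(x, y) = (37, 6)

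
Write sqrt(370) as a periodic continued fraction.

Write x_i = (sqrt(370) + m_i)/d_i with (m_0, d_0) = (0, 1). a_0 = floor(sqrt(370)) = 19, since 19^2 = 361 <= 370 < 400 = 20^2.
Iterate m_{i+1} = d_i*a_i - m_i, d_{i+1} = (370 - m_{i+1}^2)/d_i, a_{i+1} = floor((a_0 + m_{i+1})/d_{i+1}):
  m_1 = 1*19 - 0 = 19, d_1 = (370 - 19^2)/1 = 9/1 = 9, a_1 = floor((19 + 19)/9) = 4.
  m_2 = 9*4 - 19 = 17, d_2 = (370 - 17^2)/9 = 81/9 = 9, a_2 = floor((19 + 17)/9) = 4.
  m_3 = 9*4 - 17 = 19, d_3 = (370 - 19^2)/9 = 9/9 = 1, a_3 = floor((19 + 19)/1) = 38.
  m_4 = 1*38 - 19 = 19, d_4 = (370 - 19^2)/1 = 9/1 = 9: (m_4, d_4) = (m_1, d_1) = (19, 9), so from here the quotients repeat a_1, ..., a_3; the period length is 3.
Hence the expansion of sqrt(370) is a_0 = 19 followed by the repeating block 4, 4, 38 (period 3).

[19; (4, 4, 38)]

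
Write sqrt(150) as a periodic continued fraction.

Write x_i = (sqrt(150) + m_i)/d_i with (m_0, d_0) = (0, 1). a_0 = floor(sqrt(150)) = 12, since 12^2 = 144 <= 150 < 169 = 13^2.
Iterate m_{i+1} = d_i*a_i - m_i, d_{i+1} = (150 - m_{i+1}^2)/d_i, a_{i+1} = floor((a_0 + m_{i+1})/d_{i+1}):
  m_1 = 1*12 - 0 = 12, d_1 = (150 - 12^2)/1 = 6/1 = 6, a_1 = floor((12 + 12)/6) = 4.
  m_2 = 6*4 - 12 = 12, d_2 = (150 - 12^2)/6 = 6/6 = 1, a_2 = floor((12 + 12)/1) = 24.
  m_3 = 1*24 - 12 = 12, d_3 = (150 - 12^2)/1 = 6/1 = 6: (m_3, d_3) = (m_1, d_1) = (12, 6), so from here the quotients repeat a_1, a_2; the period length is 2.
Hence the expansion of sqrt(150) is a_0 = 12 followed by the repeating block 4, 24 (period 2).

[12; (4, 24)]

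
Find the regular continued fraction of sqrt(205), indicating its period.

[14; (3, 6, 1, 4, 1, 6, 3, 28)]

Write x_i = (sqrt(205) + m_i)/d_i with (m_0, d_0) = (0, 1). a_0 = floor(sqrt(205)) = 14, since 14^2 = 196 <= 205 < 225 = 15^2.
Iterate m_{i+1} = d_i*a_i - m_i, d_{i+1} = (205 - m_{i+1}^2)/d_i, a_{i+1} = floor((a_0 + m_{i+1})/d_{i+1}):
  m_1 = 1*14 - 0 = 14, d_1 = (205 - 14^2)/1 = 9/1 = 9, a_1 = floor((14 + 14)/9) = 3.
  m_2 = 9*3 - 14 = 13, d_2 = (205 - 13^2)/9 = 36/9 = 4, a_2 = floor((14 + 13)/4) = 6.
  m_3 = 4*6 - 13 = 11, d_3 = (205 - 11^2)/4 = 84/4 = 21, a_3 = floor((14 + 11)/21) = 1.
  m_4 = 21*1 - 11 = 10, d_4 = (205 - 10^2)/21 = 105/21 = 5, a_4 = floor((14 + 10)/5) = 4.
  m_5 = 5*4 - 10 = 10, d_5 = (205 - 10^2)/5 = 105/5 = 21, a_5 = floor((14 + 10)/21) = 1.
  m_6 = 21*1 - 10 = 11, d_6 = (205 - 11^2)/21 = 84/21 = 4, a_6 = floor((14 + 11)/4) = 6.
  m_7 = 4*6 - 11 = 13, d_7 = (205 - 13^2)/4 = 36/4 = 9, a_7 = floor((14 + 13)/9) = 3.
  m_8 = 9*3 - 13 = 14, d_8 = (205 - 14^2)/9 = 9/9 = 1, a_8 = floor((14 + 14)/1) = 28.
  m_9 = 1*28 - 14 = 14, d_9 = (205 - 14^2)/1 = 9/1 = 9: (m_9, d_9) = (m_1, d_1) = (14, 9), so from here the quotients repeat a_1, ..., a_8; the period length is 8.
Hence the expansion of sqrt(205) is a_0 = 14 followed by the repeating block 3, 6, 1, 4, 1, 6, 3, 28 (period 8).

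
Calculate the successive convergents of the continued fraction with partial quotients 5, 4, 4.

5/1, 21/4, 89/17

Using the convergent recurrence p_i = a_i*p_{i-1} + p_{i-2}, q_i = a_i*q_{i-1} + q_{i-2} with p_{-2}=0, p_{-1}=1, q_{-2}=1, q_{-1}=0:
  i=0: a_0=5, p_0 = 5*1 + 0 = 5, q_0 = 5*0 + 1 = 1.
  i=1: a_1=4, p_1 = 4*5 + 1 = 21, q_1 = 4*1 + 0 = 4.
  i=2: a_2=4, p_2 = 4*21 + 5 = 89, q_2 = 4*4 + 1 = 17.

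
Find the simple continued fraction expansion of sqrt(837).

Write x_i = (sqrt(837) + m_i)/d_i with (m_0, d_0) = (0, 1). a_0 = floor(sqrt(837)) = 28, since 28^2 = 784 <= 837 < 841 = 29^2.
Iterate m_{i+1} = d_i*a_i - m_i, d_{i+1} = (837 - m_{i+1}^2)/d_i, a_{i+1} = floor((a_0 + m_{i+1})/d_{i+1}):
  m_1 = 1*28 - 0 = 28, d_1 = (837 - 28^2)/1 = 53/1 = 53, a_1 = floor((28 + 28)/53) = 1.
  m_2 = 53*1 - 28 = 25, d_2 = (837 - 25^2)/53 = 212/53 = 4, a_2 = floor((28 + 25)/4) = 13.
  m_3 = 4*13 - 25 = 27, d_3 = (837 - 27^2)/4 = 108/4 = 27, a_3 = floor((28 + 27)/27) = 2.
  m_4 = 27*2 - 27 = 27, d_4 = (837 - 27^2)/27 = 108/27 = 4, a_4 = floor((28 + 27)/4) = 13.
  m_5 = 4*13 - 27 = 25, d_5 = (837 - 25^2)/4 = 212/4 = 53, a_5 = floor((28 + 25)/53) = 1.
  m_6 = 53*1 - 25 = 28, d_6 = (837 - 28^2)/53 = 53/53 = 1, a_6 = floor((28 + 28)/1) = 56.
  m_7 = 1*56 - 28 = 28, d_7 = (837 - 28^2)/1 = 53/1 = 53: (m_7, d_7) = (m_1, d_1) = (28, 53), so from here the quotients repeat a_1, ..., a_6; the period length is 6.
Hence the expansion of sqrt(837) is a_0 = 28 followed by the repeating block 1, 13, 2, 13, 1, 56 (period 6).

[28; (1, 13, 2, 13, 1, 56)]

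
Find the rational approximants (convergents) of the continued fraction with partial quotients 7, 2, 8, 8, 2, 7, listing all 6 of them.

7/1, 15/2, 127/17, 1031/138, 2189/293, 16354/2189

Using the convergent recurrence p_i = a_i*p_{i-1} + p_{i-2}, q_i = a_i*q_{i-1} + q_{i-2} with p_{-2}=0, p_{-1}=1, q_{-2}=1, q_{-1}=0:
  i=0: a_0=7, p_0 = 7*1 + 0 = 7, q_0 = 7*0 + 1 = 1.
  i=1: a_1=2, p_1 = 2*7 + 1 = 15, q_1 = 2*1 + 0 = 2.
  i=2: a_2=8, p_2 = 8*15 + 7 = 127, q_2 = 8*2 + 1 = 17.
  i=3: a_3=8, p_3 = 8*127 + 15 = 1031, q_3 = 8*17 + 2 = 138.
  i=4: a_4=2, p_4 = 2*1031 + 127 = 2189, q_4 = 2*138 + 17 = 293.
  i=5: a_5=7, p_5 = 7*2189 + 1031 = 16354, q_5 = 7*293 + 138 = 2189.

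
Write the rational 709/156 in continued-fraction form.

Run the Euclidean algorithm on 709 and 156; the successive quotients are the partial quotients a_0, a_1, ... (each step inverts the fractional part left over by the previous one):
  709 = 4*156 + 85, so a_0 = 4.
  156 = 1*85 + 71, so a_1 = 1.
  85 = 1*71 + 14, so a_2 = 1.
  71 = 5*14 + 1, so a_3 = 5.
  14 = 14*1 + 0, so a_4 = 14.
The remainder reaches 0 after 5 divisions, so the expansion has 5 partial quotients, read off in order.

[4; 1, 1, 5, 14]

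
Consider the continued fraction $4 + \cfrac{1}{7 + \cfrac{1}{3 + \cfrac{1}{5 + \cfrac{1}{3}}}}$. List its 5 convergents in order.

4/1, 29/7, 91/22, 484/117, 1543/373

Using the convergent recurrence p_i = a_i*p_{i-1} + p_{i-2}, q_i = a_i*q_{i-1} + q_{i-2} with p_{-2}=0, p_{-1}=1, q_{-2}=1, q_{-1}=0:
  i=0: a_0=4, p_0 = 4*1 + 0 = 4, q_0 = 4*0 + 1 = 1.
  i=1: a_1=7, p_1 = 7*4 + 1 = 29, q_1 = 7*1 + 0 = 7.
  i=2: a_2=3, p_2 = 3*29 + 4 = 91, q_2 = 3*7 + 1 = 22.
  i=3: a_3=5, p_3 = 5*91 + 29 = 484, q_3 = 5*22 + 7 = 117.
  i=4: a_4=3, p_4 = 3*484 + 91 = 1543, q_4 = 3*117 + 22 = 373.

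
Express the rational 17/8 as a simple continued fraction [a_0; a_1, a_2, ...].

[2; 8]

Run the Euclidean algorithm on 17 and 8; the successive quotients are the partial quotients a_0, a_1, ... (each step inverts the fractional part left over by the previous one):
  17 = 2*8 + 1, so a_0 = 2.
  8 = 8*1 + 0, so a_1 = 8.
The remainder reaches 0 after 2 divisions, so the expansion has 2 partial quotients, read off in order.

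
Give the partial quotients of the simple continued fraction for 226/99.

Run the Euclidean algorithm on 226 and 99; the successive quotients are the partial quotients a_0, a_1, ... (each step inverts the fractional part left over by the previous one):
  226 = 2*99 + 28, so a_0 = 2.
  99 = 3*28 + 15, so a_1 = 3.
  28 = 1*15 + 13, so a_2 = 1.
  15 = 1*13 + 2, so a_3 = 1.
  13 = 6*2 + 1, so a_4 = 6.
  2 = 2*1 + 0, so a_5 = 2.
The remainder reaches 0 after 6 divisions, so the expansion has 6 partial quotients, read off in order.

[2; 3, 1, 1, 6, 2]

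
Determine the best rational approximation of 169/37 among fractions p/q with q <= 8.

32/7

Expand x = 169/37 as a continued fraction with the Euclidean algorithm:
  169 = 4*37 + 21, so a_0 = 4.
  37 = 1*21 + 16, so a_1 = 1.
  21 = 1*16 + 5, so a_2 = 1.
  16 = 3*5 + 1, so a_3 = 3.
  5 = 5*1 + 0, so a_4 = 5.
so x = [4; 1, 1, 3, 5].
Convergents (p_i = a_i*p_{i-1} + p_{i-2}, q_i = a_i*q_{i-1} + q_{i-2} with p_{-2}=0, p_{-1}=1, q_{-2}=1, q_{-1}=0), until the denominator exceeds 8:
  i=0: a_0=4, p_0 = 4*1 + 0 = 4, q_0 = 4*0 + 1 = 1.
  i=1: a_1=1, p_1 = 1*4 + 1 = 5, q_1 = 1*1 + 0 = 1.
  i=2: a_2=1, p_2 = 1*5 + 4 = 9, q_2 = 1*1 + 1 = 2.
  i=3: a_3=3, p_3 = 3*9 + 5 = 32, q_3 = 3*2 + 1 = 7.
  i=4: a_4=5, p_4 = 5*32 + 9 = 169, q_4 = 5*7 + 2 = 37.
q_4 = 37 > 8, so the last convergent with denominator <= 8 is p_3/q_3 = 32/7.
The closest fraction with denominator <= 8 is either p_3/q_3 or the intermediate fraction (k*p_3 + p_2)/(k*q_3 + q_2) with the largest k >= 1 whose denominator stays <= 8; these approach x as k grows, and every other convergent or intermediate fraction in range is farther away.
Largest k: floor((8 - q_2)/q_3) = floor((8 - 2)/7) = 0.
Since k = 0, no intermediate fraction beyond p_3/q_3 has denominator <= 8, so the convergent 32/7 is the closest (its error is |169*7 - 32*37|/(37*7) = 1/259).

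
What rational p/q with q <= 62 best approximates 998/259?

131/34

Expand x = 998/259 as a continued fraction with the Euclidean algorithm:
  998 = 3*259 + 221, so a_0 = 3.
  259 = 1*221 + 38, so a_1 = 1.
  221 = 5*38 + 31, so a_2 = 5.
  38 = 1*31 + 7, so a_3 = 1.
  31 = 4*7 + 3, so a_4 = 4.
  7 = 2*3 + 1, so a_5 = 2.
  3 = 3*1 + 0, so a_6 = 3.
so x = [3; 1, 5, 1, 4, 2, 3].
Convergents (p_i = a_i*p_{i-1} + p_{i-2}, q_i = a_i*q_{i-1} + q_{i-2} with p_{-2}=0, p_{-1}=1, q_{-2}=1, q_{-1}=0), until the denominator exceeds 62:
  i=0: a_0=3, p_0 = 3*1 + 0 = 3, q_0 = 3*0 + 1 = 1.
  i=1: a_1=1, p_1 = 1*3 + 1 = 4, q_1 = 1*1 + 0 = 1.
  i=2: a_2=5, p_2 = 5*4 + 3 = 23, q_2 = 5*1 + 1 = 6.
  i=3: a_3=1, p_3 = 1*23 + 4 = 27, q_3 = 1*6 + 1 = 7.
  i=4: a_4=4, p_4 = 4*27 + 23 = 131, q_4 = 4*7 + 6 = 34.
  i=5: a_5=2, p_5 = 2*131 + 27 = 289, q_5 = 2*34 + 7 = 75.
q_5 = 75 > 62, so the last convergent with denominator <= 62 is p_4/q_4 = 131/34.
The closest fraction with denominator <= 62 is either p_4/q_4 or the intermediate fraction (k*p_4 + p_3)/(k*q_4 + q_3) with the largest k >= 1 whose denominator stays <= 62; these approach x as k grows, and every other convergent or intermediate fraction in range is farther away.
Largest k: floor((62 - q_3)/q_4) = floor((62 - 7)/34) = 1.
That gives (1*131 + 27)/(1*34 + 7) = 158/41.
Compare the errors: |x - 131/34| = |998*34 - 131*259|/(259*34) = 3/8806, and |x - 158/41| = |998*41 - 158*259|/(259*41) = 4/10619.
Cross-multiplying, 3*10619 = 31857 < 35224 = 4*8806, so 3/8806 is smaller: the convergent 131/34 is closer to x than 158/41.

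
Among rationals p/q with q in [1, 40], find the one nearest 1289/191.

Expand x = 1289/191 as a continued fraction with the Euclidean algorithm:
  1289 = 6*191 + 143, so a_0 = 6.
  191 = 1*143 + 48, so a_1 = 1.
  143 = 2*48 + 47, so a_2 = 2.
  48 = 1*47 + 1, so a_3 = 1.
  47 = 47*1 + 0, so a_4 = 47.
so x = [6; 1, 2, 1, 47].
Convergents (p_i = a_i*p_{i-1} + p_{i-2}, q_i = a_i*q_{i-1} + q_{i-2} with p_{-2}=0, p_{-1}=1, q_{-2}=1, q_{-1}=0), until the denominator exceeds 40:
  i=0: a_0=6, p_0 = 6*1 + 0 = 6, q_0 = 6*0 + 1 = 1.
  i=1: a_1=1, p_1 = 1*6 + 1 = 7, q_1 = 1*1 + 0 = 1.
  i=2: a_2=2, p_2 = 2*7 + 6 = 20, q_2 = 2*1 + 1 = 3.
  i=3: a_3=1, p_3 = 1*20 + 7 = 27, q_3 = 1*3 + 1 = 4.
  i=4: a_4=47, p_4 = 47*27 + 20 = 1289, q_4 = 47*4 + 3 = 191.
q_4 = 191 > 40, so the last convergent with denominator <= 40 is p_3/q_3 = 27/4.
The closest fraction with denominator <= 40 is either p_3/q_3 or the intermediate fraction (k*p_3 + p_2)/(k*q_3 + q_2) with the largest k >= 1 whose denominator stays <= 40; these approach x as k grows, and every other convergent or intermediate fraction in range is farther away.
Largest k: floor((40 - q_2)/q_3) = floor((40 - 3)/4) = 9.
That gives (9*27 + 20)/(9*4 + 3) = 263/39.
Compare the errors: |x - 27/4| = |1289*4 - 27*191|/(191*4) = 1/764, and |x - 263/39| = |1289*39 - 263*191|/(191*39) = 38/7449.
Cross-multiplying, 1*7449 = 7449 < 29032 = 38*764, so 1/764 is smaller: the convergent 27/4 is closer to x than 263/39.

27/4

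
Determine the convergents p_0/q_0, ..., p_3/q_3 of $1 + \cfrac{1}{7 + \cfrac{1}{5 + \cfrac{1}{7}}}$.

Using the convergent recurrence p_i = a_i*p_{i-1} + p_{i-2}, q_i = a_i*q_{i-1} + q_{i-2} with p_{-2}=0, p_{-1}=1, q_{-2}=1, q_{-1}=0:
  i=0: a_0=1, p_0 = 1*1 + 0 = 1, q_0 = 1*0 + 1 = 1.
  i=1: a_1=7, p_1 = 7*1 + 1 = 8, q_1 = 7*1 + 0 = 7.
  i=2: a_2=5, p_2 = 5*8 + 1 = 41, q_2 = 5*7 + 1 = 36.
  i=3: a_3=7, p_3 = 7*41 + 8 = 295, q_3 = 7*36 + 7 = 259.

1/1, 8/7, 41/36, 295/259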